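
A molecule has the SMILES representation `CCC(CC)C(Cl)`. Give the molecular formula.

C6H13Cl

Atom tally by fragment:
  CH3 → C:1 H:3
  CH2 → C:1 H:2
  CH(C2H5) → C:3 H:6
  CH2Cl → C:1 H:2 Cl:1
Element totals:
  C: 6
  H: 13
  Cl: 1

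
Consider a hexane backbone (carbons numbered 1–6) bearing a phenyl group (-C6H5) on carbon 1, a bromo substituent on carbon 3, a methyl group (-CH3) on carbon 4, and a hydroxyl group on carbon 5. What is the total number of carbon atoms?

Atom tally by fragment:
  C6H5CH2 → C:7 H:7
  CH2 → C:1 H:2
  CH(Br) → C:1 H:1 Br:1
  CH(CH3) → C:2 H:4
  CH(OH) → C:1 H:2 O:1
  CH3 → C:1 H:3
Element totals:
  C: 13
  H: 19
  Br: 1
  O: 1

13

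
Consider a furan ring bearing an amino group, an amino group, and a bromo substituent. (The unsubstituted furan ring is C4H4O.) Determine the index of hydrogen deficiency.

Atom tally by fragment:
  furan ring core → C:4 H:4 O:1
  (− 3 ring H displaced by substituents)
  + NH2 → N:1 H:2
  + NH2 → N:1 H:2
  + Br → Br:1
Element totals:
  C: 4
  H: 5
  Br: 1
  N: 2
  O: 1
Molecular formula: C4H5BrN2O.
DoU = (2C + 2 + N − H − X) / 2 = (2·4 + 2 + 2 − 5 − 1) / 2 = 3.

3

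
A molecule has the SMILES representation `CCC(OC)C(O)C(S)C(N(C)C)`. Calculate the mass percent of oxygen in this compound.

15.43%

Atom tally by fragment:
  CH3 → C:1 H:3
  CH2 → C:1 H:2
  CH(OCH3) → C:2 H:4 O:1
  CH(OH) → C:1 H:2 O:1
  CH(SH) → C:1 H:2 S:1
  CH2N(CH3)2 → C:3 H:8 N:1
Element totals:
  C: 9
  H: 21
  N: 1
  O: 2
  S: 1
Molecular formula: C9H21NO2S.
Molar mass = 207.332 g/mol.
Mass from O: 2 × 15.999 = 31.998 g/mol.
%O = 31.998 / 207.332 × 100 = 15.43%.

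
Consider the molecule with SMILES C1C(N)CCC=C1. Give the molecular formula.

Atom tally by fragment:
  cyclohexene ring core → C:6 H:10
  (− 1 ring H displaced by substituents)
  + NH2 → N:1 H:2
Element totals:
  C: 6
  H: 11
  N: 1

C6H11N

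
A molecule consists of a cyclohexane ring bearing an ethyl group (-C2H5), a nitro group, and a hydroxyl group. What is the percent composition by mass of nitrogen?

8.09%

Atom tally by fragment:
  cyclohexane ring core → C:6 H:12
  (− 3 ring H displaced by substituents)
  + C2H5 → C:2 H:5
  + NO2 → N:1 O:2
  + OH → O:1 H:1
Element totals:
  C: 8
  H: 15
  N: 1
  O: 3
Molecular formula: C8H15NO3.
Molar mass = 173.212 g/mol.
Mass from N: 1 × 14.007 = 14.007 g/mol.
%N = 14.007 / 173.212 × 100 = 8.09%.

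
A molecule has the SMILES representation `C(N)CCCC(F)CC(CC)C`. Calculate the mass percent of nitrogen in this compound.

7.99%

Atom tally by fragment:
  H2NCH2 → C:1 H:4 N:1
  CH2 → C:1 H:2
  CH2 → C:1 H:2
  CH2 → C:1 H:2
  CH(F) → C:1 H:1 F:1
  CH2 → C:1 H:2
  CH(C2H5) → C:3 H:6
  CH3 → C:1 H:3
Element totals:
  C: 10
  H: 22
  F: 1
  N: 1
Molecular formula: C10H22FN.
Molar mass = 175.291 g/mol.
Mass from N: 1 × 14.007 = 14.007 g/mol.
%N = 14.007 / 175.291 × 100 = 7.99%.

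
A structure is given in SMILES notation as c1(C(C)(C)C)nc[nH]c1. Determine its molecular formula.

C7H12N2

Atom tally by fragment:
  imidazole ring core → C:3 H:4 N:2
  (− 1 ring H displaced by substituents)
  + C(CH3)3 → C:4 H:9
Element totals:
  C: 7
  H: 12
  N: 2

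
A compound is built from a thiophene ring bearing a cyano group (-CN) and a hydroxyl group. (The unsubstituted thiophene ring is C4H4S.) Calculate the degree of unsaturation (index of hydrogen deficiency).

5

Atom tally by fragment:
  thiophene ring core → C:4 H:4 S:1
  (− 2 ring H displaced by substituents)
  + CN → C:1 N:1
  + OH → O:1 H:1
Element totals:
  C: 5
  H: 3
  N: 1
  O: 1
  S: 1
Molecular formula: C5H3NOS.
DoU = (2C + 2 + N − H − X) / 2 = (2·5 + 2 + 1 − 3 − 0) / 2 = 5.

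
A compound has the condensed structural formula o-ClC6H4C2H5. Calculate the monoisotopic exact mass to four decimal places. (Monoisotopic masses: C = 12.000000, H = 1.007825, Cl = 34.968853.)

Element totals:
  C: 8
  H: 9
  Cl: 1
Molecular formula: C8H9Cl.
  M = 8(12.0) + 9(1.007825) + 34.968853
    = 96.000000 + 9.070425 + 34.968853 = 140.039278

140.0393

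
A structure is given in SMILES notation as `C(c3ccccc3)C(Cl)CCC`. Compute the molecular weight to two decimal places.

182.69 g/mol

Atom tally by fragment:
  C6H5CH2 → C:7 H:7
  CH(Cl) → C:1 H:1 Cl:1
  CH2 → C:1 H:2
  CH2 → C:1 H:2
  CH3 → C:1 H:3
Element totals:
  C: 11
  H: 15
  Cl: 1
Molecular formula: C11H15Cl.
  M = 11(12.011) + 15(1.008) + 35.45
    = 132.121 + 15.120 + 35.450 = 182.691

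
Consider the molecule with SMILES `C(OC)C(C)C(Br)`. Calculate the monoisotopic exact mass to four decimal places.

Atom tally by fragment:
  CH3OCH2 → C:2 H:5 O:1
  CH(CH3) → C:2 H:4
  CH2Br → C:1 H:2 Br:1
Element totals:
  C: 5
  H: 11
  Br: 1
  O: 1
Molecular formula: C5H11BrO.
  M = 5(12.0) + 11(1.007825) + 78.918338 + 15.994915
    = 60.000000 + 11.086075 + 78.918338 + 15.994915 = 165.999328

165.9993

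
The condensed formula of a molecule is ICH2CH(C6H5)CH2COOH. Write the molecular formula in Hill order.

C10H11IO2

Element totals:
  C: 10
  H: 11
  I: 1
  O: 2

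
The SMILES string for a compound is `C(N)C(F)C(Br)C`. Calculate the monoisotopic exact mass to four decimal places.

168.9902

Atom tally by fragment:
  H2NCH2 → C:1 H:4 N:1
  CH(F) → C:1 H:1 F:1
  CH(Br) → C:1 H:1 Br:1
  CH3 → C:1 H:3
Element totals:
  C: 4
  H: 9
  Br: 1
  F: 1
  N: 1
Molecular formula: C4H9BrFN.
  M = 4(12.0) + 9(1.007825) + 78.918338 + 18.998403 + 14.003074
    = 48.000000 + 9.070425 + 78.918338 + 18.998403 + 14.003074 = 168.990240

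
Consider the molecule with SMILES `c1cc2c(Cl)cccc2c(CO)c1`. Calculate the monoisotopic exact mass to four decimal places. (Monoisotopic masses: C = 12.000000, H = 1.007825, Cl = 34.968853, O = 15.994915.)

Atom tally by fragment:
  naphthalene ring system core → C:10 H:8
  (− 2 ring H displaced by substituents)
  + Cl → Cl:1
  + CH2OH → C:1 H:3 O:1
Element totals:
  C: 11
  H: 9
  Cl: 1
  O: 1
Molecular formula: C11H9ClO.
  M = 11(12.0) + 9(1.007825) + 34.968853 + 15.994915
    = 132.000000 + 9.070425 + 34.968853 + 15.994915 = 192.034193

192.0342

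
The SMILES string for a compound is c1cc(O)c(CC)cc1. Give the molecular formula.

C8H10O

Atom tally by fragment:
  benzene ring core → C:6 H:6
  (− 2 ring H displaced by substituents)
  + OH → O:1 H:1
  + C2H5 → C:2 H:5
Element totals:
  C: 8
  H: 10
  O: 1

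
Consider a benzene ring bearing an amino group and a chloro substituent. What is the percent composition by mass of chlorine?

Atom tally by fragment:
  benzene ring core → C:6 H:6
  (− 2 ring H displaced by substituents)
  + NH2 → N:1 H:2
  + Cl → Cl:1
Element totals:
  C: 6
  H: 6
  Cl: 1
  N: 1
Molecular formula: C6H6ClN.
Molar mass = 127.571 g/mol.
Mass from Cl: 1 × 35.45 = 35.450 g/mol.
%Cl = 35.450 / 127.571 × 100 = 27.79%.

27.79%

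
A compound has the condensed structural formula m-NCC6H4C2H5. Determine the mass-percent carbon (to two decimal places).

82.41%

Element totals:
  C: 9
  H: 9
  N: 1
Molecular formula: C9H9N.
Molar mass = 131.178 g/mol.
Mass from C: 9 × 12.011 = 108.099 g/mol.
%C = 108.099 / 131.178 × 100 = 82.41%.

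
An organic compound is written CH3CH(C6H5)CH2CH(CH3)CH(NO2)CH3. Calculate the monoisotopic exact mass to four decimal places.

Atom tally by fragment:
  CH3 → C:1 H:3
  CH(C6H5) → C:7 H:6
  CH2 → C:1 H:2
  CH(CH3) → C:2 H:4
  CH(NO2) → C:1 H:1 N:1 O:2
  CH3 → C:1 H:3
Element totals:
  C: 13
  H: 19
  N: 1
  O: 2
Molecular formula: C13H19NO2.
  M = 13(12.0) + 19(1.007825) + 14.003074 + 2(15.994915)
    = 156.000000 + 19.148675 + 14.003074 + 31.989830 = 221.141579

221.1416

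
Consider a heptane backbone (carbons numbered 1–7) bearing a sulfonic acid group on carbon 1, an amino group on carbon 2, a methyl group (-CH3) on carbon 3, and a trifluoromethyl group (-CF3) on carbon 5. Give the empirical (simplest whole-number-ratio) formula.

Atom tally by fragment:
  HO3SCH2 → C:1 H:3 S:1 O:3
  CH(NH2) → C:1 H:3 N:1
  CH(CH3) → C:2 H:4
  CH2 → C:1 H:2
  CH(CF3) → C:2 H:1 F:3
  CH2 → C:1 H:2
  CH3 → C:1 H:3
Element totals:
  C: 9
  H: 18
  F: 3
  N: 1
  O: 3
  S: 1
Molecular formula: C9H18F3NO3S.
gcd of subscripts (9, 3, 18, 1, 3, 1) = 1, so the empirical formula equals the molecular formula.

C9H18F3NO3S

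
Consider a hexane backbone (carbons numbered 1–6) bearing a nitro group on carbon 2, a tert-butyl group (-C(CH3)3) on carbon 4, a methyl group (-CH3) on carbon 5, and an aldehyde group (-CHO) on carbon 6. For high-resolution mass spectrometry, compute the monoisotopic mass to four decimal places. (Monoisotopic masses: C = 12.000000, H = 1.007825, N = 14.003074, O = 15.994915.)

Atom tally by fragment:
  CH3 → C:1 H:3
  CH(NO2) → C:1 H:1 N:1 O:2
  CH2 → C:1 H:2
  CH(C(CH3)3) → C:5 H:10
  CH(CH3) → C:2 H:4
  CH2CHO → C:2 H:3 O:1
Element totals:
  C: 12
  H: 23
  N: 1
  O: 3
Molecular formula: C12H23NO3.
  M = 12(12.0) + 23(1.007825) + 14.003074 + 3(15.994915)
    = 144.000000 + 23.179975 + 14.003074 + 47.984745 = 229.167794

229.1678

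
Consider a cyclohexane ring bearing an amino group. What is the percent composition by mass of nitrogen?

Atom tally by fragment:
  cyclohexane ring core → C:6 H:12
  (− 1 ring H displaced by substituents)
  + NH2 → N:1 H:2
Element totals:
  C: 6
  H: 13
  N: 1
Molecular formula: C6H13N.
Molar mass = 99.177 g/mol.
Mass from N: 1 × 14.007 = 14.007 g/mol.
%N = 14.007 / 99.177 × 100 = 14.12%.

14.12%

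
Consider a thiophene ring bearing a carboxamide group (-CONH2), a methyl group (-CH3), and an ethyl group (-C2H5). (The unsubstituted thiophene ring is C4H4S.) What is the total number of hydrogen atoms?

Atom tally by fragment:
  thiophene ring core → C:4 H:4 S:1
  (− 3 ring H displaced by substituents)
  + CONH2 → C:1 H:2 O:1 N:1
  + CH3 → C:1 H:3
  + C2H5 → C:2 H:5
Element totals:
  C: 8
  H: 11
  N: 1
  O: 1
  S: 1

11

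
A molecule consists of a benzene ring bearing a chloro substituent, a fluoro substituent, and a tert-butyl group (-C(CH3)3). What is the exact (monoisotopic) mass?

186.0612

Atom tally by fragment:
  benzene ring core → C:6 H:6
  (− 3 ring H displaced by substituents)
  + Cl → Cl:1
  + F → F:1
  + C(CH3)3 → C:4 H:9
Element totals:
  C: 10
  H: 12
  Cl: 1
  F: 1
Molecular formula: C10H12ClF.
  M = 10(12.0) + 12(1.007825) + 34.968853 + 18.998403
    = 120.000000 + 12.093900 + 34.968853 + 18.998403 = 186.061156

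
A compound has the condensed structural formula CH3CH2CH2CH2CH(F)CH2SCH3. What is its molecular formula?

Atom tally by fragment:
  CH3 → C:1 H:3
  CH2 → C:1 H:2
  CH2 → C:1 H:2
  CH2 → C:1 H:2
  CH(F) → C:1 H:1 F:1
  CH2SCH3 → C:2 H:5 S:1
Element totals:
  C: 7
  H: 15
  F: 1
  S: 1

C7H15FS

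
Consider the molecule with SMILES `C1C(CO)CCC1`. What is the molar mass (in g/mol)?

Atom tally by fragment:
  cyclopentane ring core → C:5 H:10
  (− 1 ring H displaced by substituents)
  + CH2OH → C:1 H:3 O:1
Element totals:
  C: 6
  H: 12
  O: 1
Molecular formula: C6H12O.
  M = 6(12.011) + 12(1.008) + 15.999
    = 72.066 + 12.096 + 15.999 = 100.161

100.16 g/mol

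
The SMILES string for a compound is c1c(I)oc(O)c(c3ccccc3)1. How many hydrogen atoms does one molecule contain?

Atom tally by fragment:
  furan ring core → C:4 H:4 O:1
  (− 3 ring H displaced by substituents)
  + I → I:1
  + OH → O:1 H:1
  + C6H5 → C:6 H:5
Element totals:
  C: 10
  H: 7
  I: 1
  O: 2

7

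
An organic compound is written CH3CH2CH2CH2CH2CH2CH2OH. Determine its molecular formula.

Element totals:
  C: 7
  H: 16
  O: 1

C7H16O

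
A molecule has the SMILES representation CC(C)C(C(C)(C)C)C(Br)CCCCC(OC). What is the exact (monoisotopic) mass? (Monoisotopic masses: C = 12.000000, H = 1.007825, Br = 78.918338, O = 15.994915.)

306.1558

Atom tally by fragment:
  CH3 → C:1 H:3
  CH(CH3) → C:2 H:4
  CH(C(CH3)3) → C:5 H:10
  CH(Br) → C:1 H:1 Br:1
  CH2 → C:1 H:2
  CH2 → C:1 H:2
  CH2 → C:1 H:2
  CH2 → C:1 H:2
  CH2OCH3 → C:2 H:5 O:1
Element totals:
  C: 15
  H: 31
  Br: 1
  O: 1
Molecular formula: C15H31BrO.
  M = 15(12.0) + 31(1.007825) + 78.918338 + 15.994915
    = 180.000000 + 31.242575 + 78.918338 + 15.994915 = 306.155828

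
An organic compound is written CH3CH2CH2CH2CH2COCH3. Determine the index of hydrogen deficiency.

1

Element totals:
  C: 7
  H: 14
  O: 1
Molecular formula: C7H14O.
DoU = (2C + 2 + N − H − X) / 2 = (2·7 + 2 + 0 − 14 − 0) / 2 = 1.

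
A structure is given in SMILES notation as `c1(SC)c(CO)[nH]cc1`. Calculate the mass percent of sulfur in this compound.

22.39%

Atom tally by fragment:
  pyrrole ring core → C:4 H:5 N:1
  (− 2 ring H displaced by substituents)
  + SCH3 → C:1 H:3 S:1
  + CH2OH → C:1 H:3 O:1
Element totals:
  C: 6
  H: 9
  N: 1
  O: 1
  S: 1
Molecular formula: C6H9NOS.
Molar mass = 143.204 g/mol.
Mass from S: 1 × 32.06 = 32.060 g/mol.
%S = 32.060 / 143.204 × 100 = 22.39%.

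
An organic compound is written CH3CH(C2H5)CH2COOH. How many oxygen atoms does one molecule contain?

Element totals:
  C: 6
  H: 12
  O: 2

2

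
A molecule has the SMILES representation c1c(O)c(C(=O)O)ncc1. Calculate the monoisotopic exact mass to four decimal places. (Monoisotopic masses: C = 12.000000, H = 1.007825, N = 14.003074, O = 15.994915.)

Atom tally by fragment:
  pyridine ring core → C:5 H:5 N:1
  (− 2 ring H displaced by substituents)
  + OH → O:1 H:1
  + COOH → C:1 H:1 O:2
Element totals:
  C: 6
  H: 5
  N: 1
  O: 3
Molecular formula: C6H5NO3.
  M = 6(12.0) + 5(1.007825) + 14.003074 + 3(15.994915)
    = 72.000000 + 5.039125 + 14.003074 + 47.984745 = 139.026944

139.0269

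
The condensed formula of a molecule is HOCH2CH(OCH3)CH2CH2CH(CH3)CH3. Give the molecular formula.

Atom tally by fragment:
  HOCH2 → C:1 H:3 O:1
  CH(OCH3) → C:2 H:4 O:1
  CH2 → C:1 H:2
  CH2 → C:1 H:2
  CH(CH3) → C:2 H:4
  CH3 → C:1 H:3
Element totals:
  C: 8
  H: 18
  O: 2

C8H18O2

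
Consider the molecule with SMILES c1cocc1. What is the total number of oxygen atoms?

1

Atom tally by fragment:
  furan ring core → C:4 H:4 O:1
Element totals:
  C: 4
  H: 4
  O: 1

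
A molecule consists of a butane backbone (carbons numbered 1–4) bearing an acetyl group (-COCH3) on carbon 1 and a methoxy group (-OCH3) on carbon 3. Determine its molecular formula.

C7H14O2

Atom tally by fragment:
  CH3COCH2 → C:3 H:5 O:1
  CH2 → C:1 H:2
  CH(OCH3) → C:2 H:4 O:1
  CH3 → C:1 H:3
Element totals:
  C: 7
  H: 14
  O: 2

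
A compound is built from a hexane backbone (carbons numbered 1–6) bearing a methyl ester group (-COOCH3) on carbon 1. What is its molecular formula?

Atom tally by fragment:
  CH3OOCCH2 → C:3 H:5 O:2
  CH2 → C:1 H:2
  CH2 → C:1 H:2
  CH2 → C:1 H:2
  CH2 → C:1 H:2
  CH3 → C:1 H:3
Element totals:
  C: 8
  H: 16
  O: 2

C8H16O2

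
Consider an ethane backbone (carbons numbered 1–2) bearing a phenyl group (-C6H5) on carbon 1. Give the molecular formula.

Atom tally by fragment:
  C6H5CH2 → C:7 H:7
  CH3 → C:1 H:3
Element totals:
  C: 8
  H: 10

C8H10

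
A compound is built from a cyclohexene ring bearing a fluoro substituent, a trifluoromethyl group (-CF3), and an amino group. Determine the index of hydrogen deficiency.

Atom tally by fragment:
  cyclohexene ring core → C:6 H:10
  (− 3 ring H displaced by substituents)
  + F → F:1
  + CF3 → C:1 F:3
  + NH2 → N:1 H:2
Element totals:
  C: 7
  H: 9
  F: 4
  N: 1
Molecular formula: C7H9F4N.
DoU = (2C + 2 + N − H − X) / 2 = (2·7 + 2 + 1 − 9 − 4) / 2 = 2.

2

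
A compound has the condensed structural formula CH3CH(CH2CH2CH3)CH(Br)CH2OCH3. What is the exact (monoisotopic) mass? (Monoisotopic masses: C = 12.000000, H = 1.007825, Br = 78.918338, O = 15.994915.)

Element totals:
  C: 8
  H: 17
  Br: 1
  O: 1
Molecular formula: C8H17BrO.
  M = 8(12.0) + 17(1.007825) + 78.918338 + 15.994915
    = 96.000000 + 17.133025 + 78.918338 + 15.994915 = 208.046278

208.0463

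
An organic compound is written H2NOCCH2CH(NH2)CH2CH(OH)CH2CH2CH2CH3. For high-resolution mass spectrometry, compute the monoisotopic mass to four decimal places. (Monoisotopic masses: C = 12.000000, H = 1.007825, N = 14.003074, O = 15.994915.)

Atom tally by fragment:
  H2NOCCH2 → C:2 H:4 O:1 N:1
  CH(NH2) → C:1 H:3 N:1
  CH2 → C:1 H:2
  CH(OH) → C:1 H:2 O:1
  CH2 → C:1 H:2
  CH2 → C:1 H:2
  CH2 → C:1 H:2
  CH3 → C:1 H:3
Element totals:
  C: 9
  H: 20
  N: 2
  O: 2
Molecular formula: C9H20N2O2.
  M = 9(12.0) + 20(1.007825) + 2(14.003074) + 2(15.994915)
    = 108.000000 + 20.156500 + 28.006148 + 31.989830 = 188.152478

188.1525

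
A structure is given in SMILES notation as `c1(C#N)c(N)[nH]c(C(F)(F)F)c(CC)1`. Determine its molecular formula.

C8H8F3N3

Atom tally by fragment:
  pyrrole ring core → C:4 H:5 N:1
  (− 4 ring H displaced by substituents)
  + CN → C:1 N:1
  + NH2 → N:1 H:2
  + CF3 → C:1 F:3
  + C2H5 → C:2 H:5
Element totals:
  C: 8
  H: 8
  F: 3
  N: 3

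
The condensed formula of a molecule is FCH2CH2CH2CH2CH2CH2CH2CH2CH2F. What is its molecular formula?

Element totals:
  C: 9
  H: 18
  F: 2

C9H18F2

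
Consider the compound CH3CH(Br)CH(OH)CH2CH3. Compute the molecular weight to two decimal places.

167.05 g/mol

Element totals:
  C: 5
  H: 11
  Br: 1
  O: 1
Molecular formula: C5H11BrO.
  M = 5(12.011) + 11(1.008) + 79.904 + 15.999
    = 60.055 + 11.088 + 79.904 + 15.999 = 167.046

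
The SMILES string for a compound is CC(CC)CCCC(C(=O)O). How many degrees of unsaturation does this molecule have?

1

Atom tally by fragment:
  CH3 → C:1 H:3
  CH(C2H5) → C:3 H:6
  CH2 → C:1 H:2
  CH2 → C:1 H:2
  CH2 → C:1 H:2
  CH2COOH → C:2 H:3 O:2
Element totals:
  C: 9
  H: 18
  O: 2
Molecular formula: C9H18O2.
DoU = (2C + 2 + N − H − X) / 2 = (2·9 + 2 + 0 − 18 − 0) / 2 = 1.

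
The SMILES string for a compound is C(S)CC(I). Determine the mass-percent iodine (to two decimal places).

62.81%

Atom tally by fragment:
  HSCH2 → C:1 H:3 S:1
  CH2 → C:1 H:2
  CH2I → C:1 H:2 I:1
Element totals:
  C: 3
  H: 7
  I: 1
  S: 1
Molecular formula: C3H7IS.
Molar mass = 202.053 g/mol.
Mass from I: 1 × 126.904 = 126.904 g/mol.
%I = 126.904 / 202.053 × 100 = 62.81%.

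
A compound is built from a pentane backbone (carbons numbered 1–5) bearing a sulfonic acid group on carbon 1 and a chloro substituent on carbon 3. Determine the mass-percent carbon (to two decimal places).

Atom tally by fragment:
  HO3SCH2 → C:1 H:3 S:1 O:3
  CH2 → C:1 H:2
  CH(Cl) → C:1 H:1 Cl:1
  CH2 → C:1 H:2
  CH3 → C:1 H:3
Element totals:
  C: 5
  H: 11
  Cl: 1
  O: 3
  S: 1
Molecular formula: C5H11ClO3S.
Molar mass = 186.650 g/mol.
Mass from C: 5 × 12.011 = 60.055 g/mol.
%C = 60.055 / 186.650 × 100 = 32.18%.

32.18%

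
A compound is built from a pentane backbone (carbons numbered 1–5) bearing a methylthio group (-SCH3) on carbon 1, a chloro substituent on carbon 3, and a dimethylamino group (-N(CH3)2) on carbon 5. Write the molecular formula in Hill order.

Atom tally by fragment:
  CH3SCH2 → C:2 H:5 S:1
  CH2 → C:1 H:2
  CH(Cl) → C:1 H:1 Cl:1
  CH2 → C:1 H:2
  CH2N(CH3)2 → C:3 H:8 N:1
Element totals:
  C: 8
  H: 18
  Cl: 1
  N: 1
  S: 1

C8H18ClNS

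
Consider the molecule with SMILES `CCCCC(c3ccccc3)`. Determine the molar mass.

148.25 g/mol

Atom tally by fragment:
  CH3 → C:1 H:3
  CH2 → C:1 H:2
  CH2 → C:1 H:2
  CH2 → C:1 H:2
  CH2C6H5 → C:7 H:7
Element totals:
  C: 11
  H: 16
Molecular formula: C11H16.
  M = 11(12.011) + 16(1.008)
    = 132.121 + 16.128 = 148.249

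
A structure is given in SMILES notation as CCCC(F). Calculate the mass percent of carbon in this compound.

Atom tally by fragment:
  CH3 → C:1 H:3
  CH2 → C:1 H:2
  CH2 → C:1 H:2
  CH2F → C:1 H:2 F:1
Element totals:
  C: 4
  H: 9
  F: 1
Molecular formula: C4H9F.
Molar mass = 76.114 g/mol.
Mass from C: 4 × 12.011 = 48.044 g/mol.
%C = 48.044 / 76.114 × 100 = 63.12%.

63.12%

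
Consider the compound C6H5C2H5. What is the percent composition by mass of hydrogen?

9.49%

Atom tally by fragment:
  benzene ring core → C:6 H:6
  (− 1 ring H displaced by substituents)
  + C2H5 → C:2 H:5
Element totals:
  C: 8
  H: 10
Molecular formula: C8H10.
Molar mass = 106.168 g/mol.
Mass from H: 10 × 1.008 = 10.080 g/mol.
%H = 10.080 / 106.168 × 100 = 9.49%.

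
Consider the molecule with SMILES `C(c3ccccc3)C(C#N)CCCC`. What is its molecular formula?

Atom tally by fragment:
  C6H5CH2 → C:7 H:7
  CH(CN) → C:2 H:1 N:1
  CH2 → C:1 H:2
  CH2 → C:1 H:2
  CH2 → C:1 H:2
  CH3 → C:1 H:3
Element totals:
  C: 13
  H: 17
  N: 1

C13H17N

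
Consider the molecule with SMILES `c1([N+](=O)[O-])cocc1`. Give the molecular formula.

Atom tally by fragment:
  furan ring core → C:4 H:4 O:1
  (− 1 ring H displaced by substituents)
  + NO2 → N:1 O:2
Element totals:
  C: 4
  H: 3
  N: 1
  O: 3

C4H3NO3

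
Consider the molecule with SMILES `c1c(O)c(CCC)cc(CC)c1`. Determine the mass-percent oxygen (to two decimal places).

9.74%

Atom tally by fragment:
  benzene ring core → C:6 H:6
  (− 3 ring H displaced by substituents)
  + OH → O:1 H:1
  + CH2CH2CH3 → C:3 H:7
  + C2H5 → C:2 H:5
Element totals:
  C: 11
  H: 16
  O: 1
Molecular formula: C11H16O.
Molar mass = 164.248 g/mol.
Mass from O: 1 × 15.999 = 15.999 g/mol.
%O = 15.999 / 164.248 × 100 = 9.74%.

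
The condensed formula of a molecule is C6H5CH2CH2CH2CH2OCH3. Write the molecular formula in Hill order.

Element totals:
  C: 11
  H: 16
  O: 1

C11H16O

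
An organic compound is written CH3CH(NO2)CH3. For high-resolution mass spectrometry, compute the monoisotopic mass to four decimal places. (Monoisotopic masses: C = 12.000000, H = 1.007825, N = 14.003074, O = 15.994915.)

Element totals:
  C: 3
  H: 7
  N: 1
  O: 2
Molecular formula: C3H7NO2.
  M = 3(12.0) + 7(1.007825) + 14.003074 + 2(15.994915)
    = 36.000000 + 7.054775 + 14.003074 + 31.989830 = 89.047679

89.0477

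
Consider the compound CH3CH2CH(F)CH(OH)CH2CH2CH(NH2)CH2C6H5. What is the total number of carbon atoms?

Atom tally by fragment:
  CH3 → C:1 H:3
  CH2 → C:1 H:2
  CH(F) → C:1 H:1 F:1
  CH(OH) → C:1 H:2 O:1
  CH2 → C:1 H:2
  CH2 → C:1 H:2
  CH(NH2) → C:1 H:3 N:1
  CH2C6H5 → C:7 H:7
Element totals:
  C: 14
  H: 22
  F: 1
  N: 1
  O: 1

14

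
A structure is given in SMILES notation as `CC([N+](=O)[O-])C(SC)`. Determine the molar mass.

135.18 g/mol

Atom tally by fragment:
  CH3 → C:1 H:3
  CH(NO2) → C:1 H:1 N:1 O:2
  CH2SCH3 → C:2 H:5 S:1
Element totals:
  C: 4
  H: 9
  N: 1
  O: 2
  S: 1
Molecular formula: C4H9NO2S.
  M = 4(12.011) + 9(1.008) + 14.007 + 2(15.999) + 32.06
    = 48.044 + 9.072 + 14.007 + 31.998 + 32.060 = 135.181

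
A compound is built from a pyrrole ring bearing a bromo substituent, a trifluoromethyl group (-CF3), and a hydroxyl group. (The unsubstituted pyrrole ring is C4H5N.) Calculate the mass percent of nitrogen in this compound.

6.09%

Atom tally by fragment:
  pyrrole ring core → C:4 H:5 N:1
  (− 3 ring H displaced by substituents)
  + Br → Br:1
  + CF3 → C:1 F:3
  + OH → O:1 H:1
Element totals:
  C: 5
  H: 3
  Br: 1
  F: 3
  N: 1
  O: 1
Molecular formula: C5H3BrF3NO.
Molar mass = 229.983 g/mol.
Mass from N: 1 × 14.007 = 14.007 g/mol.
%N = 14.007 / 229.983 × 100 = 6.09%.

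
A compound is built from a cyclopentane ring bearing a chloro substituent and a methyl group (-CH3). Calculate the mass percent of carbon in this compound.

60.76%

Atom tally by fragment:
  cyclopentane ring core → C:5 H:10
  (− 2 ring H displaced by substituents)
  + Cl → Cl:1
  + CH3 → C:1 H:3
Element totals:
  C: 6
  H: 11
  Cl: 1
Molecular formula: C6H11Cl.
Molar mass = 118.604 g/mol.
Mass from C: 6 × 12.011 = 72.066 g/mol.
%C = 72.066 / 118.604 × 100 = 60.76%.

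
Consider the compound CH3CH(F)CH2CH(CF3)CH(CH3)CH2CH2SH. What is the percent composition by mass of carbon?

Element totals:
  C: 9
  H: 16
  F: 4
  S: 1
Molecular formula: C9H16F4S.
Molar mass = 232.279 g/mol.
Mass from C: 9 × 12.011 = 108.099 g/mol.
%C = 108.099 / 232.279 × 100 = 46.54%.

46.54%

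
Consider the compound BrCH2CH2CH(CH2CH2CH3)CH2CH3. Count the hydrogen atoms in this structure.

17

Atom tally by fragment:
  BrCH2 → C:1 H:2 Br:1
  CH2 → C:1 H:2
  CH(CH2CH2CH3) → C:4 H:8
  CH2 → C:1 H:2
  CH3 → C:1 H:3
Element totals:
  C: 8
  H: 17
  Br: 1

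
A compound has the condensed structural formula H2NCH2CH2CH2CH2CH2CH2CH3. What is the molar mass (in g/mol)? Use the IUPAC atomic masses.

Element totals:
  C: 7
  H: 17
  N: 1
Molecular formula: C7H17N.
  M = 7(12.011) + 17(1.008) + 14.007
    = 84.077 + 17.136 + 14.007 = 115.220

115.22 g/mol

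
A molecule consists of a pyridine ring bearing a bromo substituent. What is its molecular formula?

Atom tally by fragment:
  pyridine ring core → C:5 H:5 N:1
  (− 1 ring H displaced by substituents)
  + Br → Br:1
Element totals:
  C: 5
  H: 4
  Br: 1
  N: 1

C5H4BrN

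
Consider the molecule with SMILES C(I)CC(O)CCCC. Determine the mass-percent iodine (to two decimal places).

Atom tally by fragment:
  ICH2 → C:1 H:2 I:1
  CH2 → C:1 H:2
  CH(OH) → C:1 H:2 O:1
  CH2 → C:1 H:2
  CH2 → C:1 H:2
  CH2 → C:1 H:2
  CH3 → C:1 H:3
Element totals:
  C: 7
  H: 15
  I: 1
  O: 1
Molecular formula: C7H15IO.
Molar mass = 242.100 g/mol.
Mass from I: 1 × 126.904 = 126.904 g/mol.
%I = 126.904 / 242.100 × 100 = 52.42%.

52.42%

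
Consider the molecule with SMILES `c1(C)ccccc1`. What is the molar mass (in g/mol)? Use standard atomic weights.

Atom tally by fragment:
  benzene ring core → C:6 H:6
  (− 1 ring H displaced by substituents)
  + CH3 → C:1 H:3
Element totals:
  C: 7
  H: 8
Molecular formula: C7H8.
  M = 7(12.011) + 8(1.008)
    = 84.077 + 8.064 = 92.141

92.14 g/mol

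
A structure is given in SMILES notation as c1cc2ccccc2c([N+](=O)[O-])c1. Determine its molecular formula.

Atom tally by fragment:
  naphthalene ring system core → C:10 H:8
  (− 1 ring H displaced by substituents)
  + NO2 → N:1 O:2
Element totals:
  C: 10
  H: 7
  N: 1
  O: 2

C10H7NO2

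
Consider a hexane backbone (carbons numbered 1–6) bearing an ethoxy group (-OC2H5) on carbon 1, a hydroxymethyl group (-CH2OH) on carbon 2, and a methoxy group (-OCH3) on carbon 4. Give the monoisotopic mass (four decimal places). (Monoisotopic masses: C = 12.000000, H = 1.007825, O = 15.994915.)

Atom tally by fragment:
  C2H5OCH2 → C:3 H:7 O:1
  CH(CH2OH) → C:2 H:4 O:1
  CH2 → C:1 H:2
  CH(OCH3) → C:2 H:4 O:1
  CH2 → C:1 H:2
  CH3 → C:1 H:3
Element totals:
  C: 10
  H: 22
  O: 3
Molecular formula: C10H22O3.
  M = 10(12.0) + 22(1.007825) + 3(15.994915)
    = 120.000000 + 22.172150 + 47.984745 = 190.156895

190.1569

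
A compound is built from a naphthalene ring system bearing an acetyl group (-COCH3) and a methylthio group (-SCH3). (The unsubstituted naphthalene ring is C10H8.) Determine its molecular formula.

C13H12OS

Atom tally by fragment:
  naphthalene ring system core → C:10 H:8
  (− 2 ring H displaced by substituents)
  + COCH3 → C:2 H:3 O:1
  + SCH3 → C:1 H:3 S:1
Element totals:
  C: 13
  H: 12
  O: 1
  S: 1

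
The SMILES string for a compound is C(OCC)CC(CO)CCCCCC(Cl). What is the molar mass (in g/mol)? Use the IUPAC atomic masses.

236.78 g/mol

Atom tally by fragment:
  C2H5OCH2 → C:3 H:7 O:1
  CH2 → C:1 H:2
  CH(CH2OH) → C:2 H:4 O:1
  CH2 → C:1 H:2
  CH2 → C:1 H:2
  CH2 → C:1 H:2
  CH2 → C:1 H:2
  CH2 → C:1 H:2
  CH2Cl → C:1 H:2 Cl:1
Element totals:
  C: 12
  H: 25
  Cl: 1
  O: 2
Molecular formula: C12H25ClO2.
  M = 12(12.011) + 25(1.008) + 35.45 + 2(15.999)
    = 144.132 + 25.200 + 35.450 + 31.998 = 236.780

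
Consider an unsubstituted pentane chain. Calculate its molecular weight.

72.15 g/mol

Atom tally by fragment:
  CH3 → C:1 H:3
  CH2 → C:1 H:2
  CH2 → C:1 H:2
  CH2 → C:1 H:2
  CH3 → C:1 H:3
Element totals:
  C: 5
  H: 12
Molecular formula: C5H12.
  M = 5(12.011) + 12(1.008)
    = 60.055 + 12.096 = 72.151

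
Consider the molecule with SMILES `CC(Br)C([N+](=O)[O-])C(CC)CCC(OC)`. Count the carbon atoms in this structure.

10

Atom tally by fragment:
  CH3 → C:1 H:3
  CH(Br) → C:1 H:1 Br:1
  CH(NO2) → C:1 H:1 N:1 O:2
  CH(C2H5) → C:3 H:6
  CH2 → C:1 H:2
  CH2 → C:1 H:2
  CH2OCH3 → C:2 H:5 O:1
Element totals:
  C: 10
  H: 20
  Br: 1
  N: 1
  O: 3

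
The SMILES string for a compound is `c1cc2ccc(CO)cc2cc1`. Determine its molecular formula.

Atom tally by fragment:
  naphthalene ring system core → C:10 H:8
  (− 1 ring H displaced by substituents)
  + CH2OH → C:1 H:3 O:1
Element totals:
  C: 11
  H: 10
  O: 1

C11H10O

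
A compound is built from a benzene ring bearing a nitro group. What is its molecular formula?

C6H5NO2

Atom tally by fragment:
  benzene ring core → C:6 H:6
  (− 1 ring H displaced by substituents)
  + NO2 → N:1 O:2
Element totals:
  C: 6
  H: 5
  N: 1
  O: 2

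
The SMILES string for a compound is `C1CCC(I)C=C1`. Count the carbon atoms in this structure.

Atom tally by fragment:
  cyclohexene ring core → C:6 H:10
  (− 1 ring H displaced by substituents)
  + I → I:1
Element totals:
  C: 6
  H: 9
  I: 1

6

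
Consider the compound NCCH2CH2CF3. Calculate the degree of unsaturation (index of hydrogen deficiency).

Element totals:
  C: 4
  H: 4
  F: 3
  N: 1
Molecular formula: C4H4F3N.
DoU = (2C + 2 + N − H − X) / 2 = (2·4 + 2 + 1 − 4 − 3) / 2 = 2.

2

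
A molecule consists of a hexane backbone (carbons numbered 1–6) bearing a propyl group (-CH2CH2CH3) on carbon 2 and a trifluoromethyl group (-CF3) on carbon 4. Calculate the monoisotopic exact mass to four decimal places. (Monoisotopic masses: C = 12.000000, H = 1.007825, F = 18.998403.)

Atom tally by fragment:
  CH3 → C:1 H:3
  CH(CH2CH2CH3) → C:4 H:8
  CH2 → C:1 H:2
  CH(CF3) → C:2 H:1 F:3
  CH2 → C:1 H:2
  CH3 → C:1 H:3
Element totals:
  C: 10
  H: 19
  F: 3
Molecular formula: C10H19F3.
  M = 10(12.0) + 19(1.007825) + 3(18.998403)
    = 120.000000 + 19.148675 + 56.995209 = 196.143884

196.1439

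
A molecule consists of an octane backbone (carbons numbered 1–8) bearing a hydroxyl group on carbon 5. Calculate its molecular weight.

130.23 g/mol

Atom tally by fragment:
  CH3 → C:1 H:3
  CH2 → C:1 H:2
  CH2 → C:1 H:2
  CH2 → C:1 H:2
  CH(OH) → C:1 H:2 O:1
  CH2 → C:1 H:2
  CH2 → C:1 H:2
  CH3 → C:1 H:3
Element totals:
  C: 8
  H: 18
  O: 1
Molecular formula: C8H18O.
  M = 8(12.011) + 18(1.008) + 15.999
    = 96.088 + 18.144 + 15.999 = 130.231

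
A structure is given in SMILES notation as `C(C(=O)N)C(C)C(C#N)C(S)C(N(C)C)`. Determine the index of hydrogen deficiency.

3

Atom tally by fragment:
  H2NOCCH2 → C:2 H:4 O:1 N:1
  CH(CH3) → C:2 H:4
  CH(CN) → C:2 H:1 N:1
  CH(SH) → C:1 H:2 S:1
  CH2N(CH3)2 → C:3 H:8 N:1
Element totals:
  C: 10
  H: 19
  N: 3
  O: 1
  S: 1
Molecular formula: C10H19N3OS.
DoU = (2C + 2 + N − H − X) / 2 = (2·10 + 2 + 3 − 19 − 0) / 2 = 3.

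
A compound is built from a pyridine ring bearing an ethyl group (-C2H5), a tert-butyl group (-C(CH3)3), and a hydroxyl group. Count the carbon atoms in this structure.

Atom tally by fragment:
  pyridine ring core → C:5 H:5 N:1
  (− 3 ring H displaced by substituents)
  + C2H5 → C:2 H:5
  + C(CH3)3 → C:4 H:9
  + OH → O:1 H:1
Element totals:
  C: 11
  H: 17
  N: 1
  O: 1

11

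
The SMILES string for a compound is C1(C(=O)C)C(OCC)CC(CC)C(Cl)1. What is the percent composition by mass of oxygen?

14.63%

Atom tally by fragment:
  cyclopentane ring core → C:5 H:10
  (− 4 ring H displaced by substituents)
  + COCH3 → C:2 H:3 O:1
  + OC2H5 → C:2 H:5 O:1
  + C2H5 → C:2 H:5
  + Cl → Cl:1
Element totals:
  C: 11
  H: 19
  Cl: 1
  O: 2
Molecular formula: C11H19ClO2.
Molar mass = 218.721 g/mol.
Mass from O: 2 × 15.999 = 31.998 g/mol.
%O = 31.998 / 218.721 × 100 = 14.63%.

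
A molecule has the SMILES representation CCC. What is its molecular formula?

C3H8

Atom tally by fragment:
  CH3 → C:1 H:3
  CH2 → C:1 H:2
  CH3 → C:1 H:3
Element totals:
  C: 3
  H: 8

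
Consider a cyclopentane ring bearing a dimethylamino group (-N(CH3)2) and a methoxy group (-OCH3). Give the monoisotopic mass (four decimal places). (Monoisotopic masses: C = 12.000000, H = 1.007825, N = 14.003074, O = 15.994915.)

Atom tally by fragment:
  cyclopentane ring core → C:5 H:10
  (− 2 ring H displaced by substituents)
  + N(CH3)2 → N:1 C:2 H:6
  + OCH3 → C:1 H:3 O:1
Element totals:
  C: 8
  H: 17
  N: 1
  O: 1
Molecular formula: C8H17NO.
  M = 8(12.0) + 17(1.007825) + 14.003074 + 15.994915
    = 96.000000 + 17.133025 + 14.003074 + 15.994915 = 143.131014

143.1310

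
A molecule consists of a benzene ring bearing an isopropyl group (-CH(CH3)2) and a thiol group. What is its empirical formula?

C9H12S

Atom tally by fragment:
  benzene ring core → C:6 H:6
  (− 2 ring H displaced by substituents)
  + CH(CH3)2 → C:3 H:7
  + SH → S:1 H:1
Element totals:
  C: 9
  H: 12
  S: 1
Molecular formula: C9H12S.
gcd of subscripts (9, 12, 1) = 1, so the empirical formula equals the molecular formula.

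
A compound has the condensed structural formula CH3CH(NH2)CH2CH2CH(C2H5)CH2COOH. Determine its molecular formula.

Element totals:
  C: 9
  H: 19
  N: 1
  O: 2

C9H19NO2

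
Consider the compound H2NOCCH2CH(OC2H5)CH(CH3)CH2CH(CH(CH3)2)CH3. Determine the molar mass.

Atom tally by fragment:
  H2NOCCH2 → C:2 H:4 O:1 N:1
  CH(OC2H5) → C:3 H:6 O:1
  CH(CH3) → C:2 H:4
  CH2 → C:1 H:2
  CH(CH(CH3)2) → C:4 H:8
  CH3 → C:1 H:3
Element totals:
  C: 13
  H: 27
  N: 1
  O: 2
Molecular formula: C13H27NO2.
  M = 13(12.011) + 27(1.008) + 14.007 + 2(15.999)
    = 156.143 + 27.216 + 14.007 + 31.998 = 229.364

229.36 g/mol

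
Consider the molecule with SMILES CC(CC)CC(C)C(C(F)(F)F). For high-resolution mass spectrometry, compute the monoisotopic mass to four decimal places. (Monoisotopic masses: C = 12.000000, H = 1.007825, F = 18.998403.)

Atom tally by fragment:
  CH3 → C:1 H:3
  CH(C2H5) → C:3 H:6
  CH2 → C:1 H:2
  CH(CH3) → C:2 H:4
  CH2CF3 → C:2 H:2 F:3
Element totals:
  C: 9
  H: 17
  F: 3
Molecular formula: C9H17F3.
  M = 9(12.0) + 17(1.007825) + 3(18.998403)
    = 108.000000 + 17.133025 + 56.995209 = 182.128234

182.1282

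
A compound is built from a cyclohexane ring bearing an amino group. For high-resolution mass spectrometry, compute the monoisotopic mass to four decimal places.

99.1048

Atom tally by fragment:
  cyclohexane ring core → C:6 H:12
  (− 1 ring H displaced by substituents)
  + NH2 → N:1 H:2
Element totals:
  C: 6
  H: 13
  N: 1
Molecular formula: C6H13N.
  M = 6(12.0) + 13(1.007825) + 14.003074
    = 72.000000 + 13.101725 + 14.003074 = 99.104799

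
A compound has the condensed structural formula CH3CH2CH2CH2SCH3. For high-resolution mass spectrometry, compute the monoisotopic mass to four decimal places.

Atom tally by fragment:
  CH3 → C:1 H:3
  CH2 → C:1 H:2
  CH2 → C:1 H:2
  CH2SCH3 → C:2 H:5 S:1
Element totals:
  C: 5
  H: 12
  S: 1
Molecular formula: C5H12S.
  M = 5(12.0) + 12(1.007825) + 31.972071
    = 60.000000 + 12.093900 + 31.972071 = 104.065971

104.0660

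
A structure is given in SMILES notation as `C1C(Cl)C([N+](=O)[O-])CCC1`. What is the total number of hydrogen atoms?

Atom tally by fragment:
  cyclohexane ring core → C:6 H:12
  (− 2 ring H displaced by substituents)
  + Cl → Cl:1
  + NO2 → N:1 O:2
Element totals:
  C: 6
  H: 10
  Cl: 1
  N: 1
  O: 2

10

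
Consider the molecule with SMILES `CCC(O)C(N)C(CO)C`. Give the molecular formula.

Atom tally by fragment:
  CH3 → C:1 H:3
  CH2 → C:1 H:2
  CH(OH) → C:1 H:2 O:1
  CH(NH2) → C:1 H:3 N:1
  CH(CH2OH) → C:2 H:4 O:1
  CH3 → C:1 H:3
Element totals:
  C: 7
  H: 17
  N: 1
  O: 2

C7H17NO2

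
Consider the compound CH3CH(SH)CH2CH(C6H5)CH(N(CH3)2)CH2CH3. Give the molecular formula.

C15H25NS

Element totals:
  C: 15
  H: 25
  N: 1
  S: 1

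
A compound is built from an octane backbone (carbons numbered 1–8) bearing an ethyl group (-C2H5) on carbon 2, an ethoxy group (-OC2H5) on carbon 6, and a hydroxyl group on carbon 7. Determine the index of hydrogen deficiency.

Atom tally by fragment:
  CH3 → C:1 H:3
  CH(C2H5) → C:3 H:6
  CH2 → C:1 H:2
  CH2 → C:1 H:2
  CH2 → C:1 H:2
  CH(OC2H5) → C:3 H:6 O:1
  CH(OH) → C:1 H:2 O:1
  CH3 → C:1 H:3
Element totals:
  C: 12
  H: 26
  O: 2
Molecular formula: C12H26O2.
DoU = (2C + 2 + N − H − X) / 2 = (2·12 + 2 + 0 − 26 − 0) / 2 = 0.

0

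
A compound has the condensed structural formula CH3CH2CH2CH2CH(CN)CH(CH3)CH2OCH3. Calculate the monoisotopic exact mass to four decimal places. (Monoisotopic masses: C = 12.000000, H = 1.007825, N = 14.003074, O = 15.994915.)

169.1467

Element totals:
  C: 10
  H: 19
  N: 1
  O: 1
Molecular formula: C10H19NO.
  M = 10(12.0) + 19(1.007825) + 14.003074 + 15.994915
    = 120.000000 + 19.148675 + 14.003074 + 15.994915 = 169.146664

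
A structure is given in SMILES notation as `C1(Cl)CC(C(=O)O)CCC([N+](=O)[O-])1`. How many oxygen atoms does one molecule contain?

4

Atom tally by fragment:
  cyclohexane ring core → C:6 H:12
  (− 3 ring H displaced by substituents)
  + Cl → Cl:1
  + COOH → C:1 H:1 O:2
  + NO2 → N:1 O:2
Element totals:
  C: 7
  H: 10
  Cl: 1
  N: 1
  O: 4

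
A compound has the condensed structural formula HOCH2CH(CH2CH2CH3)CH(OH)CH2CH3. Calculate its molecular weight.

Atom tally by fragment:
  HOCH2 → C:1 H:3 O:1
  CH(CH2CH2CH3) → C:4 H:8
  CH(OH) → C:1 H:2 O:1
  CH2 → C:1 H:2
  CH3 → C:1 H:3
Element totals:
  C: 8
  H: 18
  O: 2
Molecular formula: C8H18O2.
  M = 8(12.011) + 18(1.008) + 2(15.999)
    = 96.088 + 18.144 + 31.998 = 146.230

146.23 g/mol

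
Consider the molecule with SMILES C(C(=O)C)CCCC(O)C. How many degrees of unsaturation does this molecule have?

1

Atom tally by fragment:
  CH3COCH2 → C:3 H:5 O:1
  CH2 → C:1 H:2
  CH2 → C:1 H:2
  CH2 → C:1 H:2
  CH(OH) → C:1 H:2 O:1
  CH3 → C:1 H:3
Element totals:
  C: 8
  H: 16
  O: 2
Molecular formula: C8H16O2.
DoU = (2C + 2 + N − H − X) / 2 = (2·8 + 2 + 0 − 16 − 0) / 2 = 1.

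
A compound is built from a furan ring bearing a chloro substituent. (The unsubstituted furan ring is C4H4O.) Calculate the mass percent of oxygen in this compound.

Atom tally by fragment:
  furan ring core → C:4 H:4 O:1
  (− 1 ring H displaced by substituents)
  + Cl → Cl:1
Element totals:
  C: 4
  H: 3
  Cl: 1
  O: 1
Molecular formula: C4H3ClO.
Molar mass = 102.517 g/mol.
Mass from O: 1 × 15.999 = 15.999 g/mol.
%O = 15.999 / 102.517 × 100 = 15.61%.

15.61%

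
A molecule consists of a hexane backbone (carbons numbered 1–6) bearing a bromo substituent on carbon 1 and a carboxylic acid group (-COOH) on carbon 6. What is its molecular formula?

C7H13BrO2

Atom tally by fragment:
  BrCH2 → C:1 H:2 Br:1
  CH2 → C:1 H:2
  CH2 → C:1 H:2
  CH2 → C:1 H:2
  CH2 → C:1 H:2
  CH2COOH → C:2 H:3 O:2
Element totals:
  C: 7
  H: 13
  Br: 1
  O: 2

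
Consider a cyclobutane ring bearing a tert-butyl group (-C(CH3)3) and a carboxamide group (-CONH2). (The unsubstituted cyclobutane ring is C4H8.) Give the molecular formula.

C9H17NO

Atom tally by fragment:
  cyclobutane ring core → C:4 H:8
  (− 2 ring H displaced by substituents)
  + C(CH3)3 → C:4 H:9
  + CONH2 → C:1 H:2 O:1 N:1
Element totals:
  C: 9
  H: 17
  N: 1
  O: 1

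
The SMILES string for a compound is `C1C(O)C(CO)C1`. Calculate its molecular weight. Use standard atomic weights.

102.13 g/mol

Atom tally by fragment:
  cyclobutane ring core → C:4 H:8
  (− 2 ring H displaced by substituents)
  + OH → O:1 H:1
  + CH2OH → C:1 H:3 O:1
Element totals:
  C: 5
  H: 10
  O: 2
Molecular formula: C5H10O2.
  M = 5(12.011) + 10(1.008) + 2(15.999)
    = 60.055 + 10.080 + 31.998 = 102.133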